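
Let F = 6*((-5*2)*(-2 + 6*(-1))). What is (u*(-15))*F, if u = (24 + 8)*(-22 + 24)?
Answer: -460800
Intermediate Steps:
F = 480 (F = 6*(-10*(-2 - 6)) = 6*(-10*(-8)) = 6*80 = 480)
u = 64 (u = 32*2 = 64)
(u*(-15))*F = (64*(-15))*480 = -960*480 = -460800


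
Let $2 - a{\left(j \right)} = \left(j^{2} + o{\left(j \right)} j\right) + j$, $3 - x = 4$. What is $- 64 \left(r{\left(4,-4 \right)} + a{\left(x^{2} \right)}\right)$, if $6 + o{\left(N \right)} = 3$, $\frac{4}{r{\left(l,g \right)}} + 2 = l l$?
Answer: $- \frac{1472}{7} \approx -210.29$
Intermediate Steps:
$r{\left(l,g \right)} = \frac{4}{-2 + l^{2}}$ ($r{\left(l,g \right)} = \frac{4}{-2 + l l} = \frac{4}{-2 + l^{2}}$)
$o{\left(N \right)} = -3$ ($o{\left(N \right)} = -6 + 3 = -3$)
$x = -1$ ($x = 3 - 4 = -1$)
$a{\left(j \right)} = 2 - j^{2} + 2 j$ ($a{\left(j \right)} = 2 - \left(\left(j^{2} - 3 j\right) + j\right) = 2 - \left(j^{2} - 2 j\right) = 2 - j^{2} + 2 j$)
$- 64 \left(r{\left(4,-4 \right)} + a{\left(x^{2} \right)}\right) = - 64 \left(\frac{4}{-2 + 4^{2}} + \left(2 - \left(\left(-1\right)^{2}\right)^{2} + 2 \left(-1\right)^{2}\right)\right) = - 64 \left(\frac{4}{-2 + 16} + \left(2 - 1^{2} + 2 \cdot 1\right)\right) = - 64 \left(\frac{4}{14} + \left(2 - 1 + 2\right)\right) = - 64 \left(4 \cdot \frac{1}{14} + \left(2 - 1 + 2\right)\right) = - 64 \left(\frac{2}{7} + 3\right) = \left(-64\right) \frac{23}{7} = - \frac{1472}{7}$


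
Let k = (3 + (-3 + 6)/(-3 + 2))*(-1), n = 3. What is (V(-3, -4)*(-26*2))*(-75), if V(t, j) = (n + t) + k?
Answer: 0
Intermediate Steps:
k = 0 (k = (3 + 3/(-1))*(-1) = (3 + 3*(-1))*(-1) = (3 - 3)*(-1) = 0*(-1) = 0)
V(t, j) = 3 + t (V(t, j) = (3 + t) + 0 = 3 + t)
(V(-3, -4)*(-26*2))*(-75) = ((3 - 3)*(-26*2))*(-75) = (0*(-52))*(-75) = 0*(-75) = 0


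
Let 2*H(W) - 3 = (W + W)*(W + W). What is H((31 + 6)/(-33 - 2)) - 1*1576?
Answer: -3852049/2450 ≈ -1572.3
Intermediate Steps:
H(W) = 3/2 + 2*W² (H(W) = 3/2 + ((W + W)*(W + W))/2 = 3/2 + ((2*W)*(2*W))/2 = 3/2 + (4*W²)/2 = 3/2 + 2*W²)
H((31 + 6)/(-33 - 2)) - 1*1576 = (3/2 + 2*((31 + 6)/(-33 - 2))²) - 1*1576 = (3/2 + 2*(37/(-35))²) - 1576 = (3/2 + 2*(37*(-1/35))²) - 1576 = (3/2 + 2*(-37/35)²) - 1576 = (3/2 + 2*(1369/1225)) - 1576 = (3/2 + 2738/1225) - 1576 = 9151/2450 - 1576 = -3852049/2450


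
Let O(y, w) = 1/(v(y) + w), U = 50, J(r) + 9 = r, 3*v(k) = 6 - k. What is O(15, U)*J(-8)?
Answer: -17/47 ≈ -0.36170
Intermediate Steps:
v(k) = 2 - k/3 (v(k) = (6 - k)/3 = 2 - k/3)
J(r) = -9 + r
O(y, w) = 1/(2 + w - y/3) (O(y, w) = 1/((2 - y/3) + w) = 1/(2 + w - y/3))
O(15, U)*J(-8) = (3/(6 - 1*15 + 3*50))*(-9 - 8) = (3/(6 - 15 + 150))*(-17) = (3/141)*(-17) = (3*(1/141))*(-17) = (1/47)*(-17) = -17/47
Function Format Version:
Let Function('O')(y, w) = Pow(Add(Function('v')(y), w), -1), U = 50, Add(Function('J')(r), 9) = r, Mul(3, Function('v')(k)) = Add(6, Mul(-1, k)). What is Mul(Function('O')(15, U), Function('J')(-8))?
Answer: Rational(-17, 47) ≈ -0.36170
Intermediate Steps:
Function('v')(k) = Add(2, Mul(Rational(-1, 3), k)) (Function('v')(k) = Mul(Rational(1, 3), Add(6, Mul(-1, k))) = Add(2, Mul(Rational(-1, 3), k)))
Function('J')(r) = Add(-9, r)
Function('O')(y, w) = Pow(Add(2, w, Mul(Rational(-1, 3), y)), -1) (Function('O')(y, w) = Pow(Add(Add(2, Mul(Rational(-1, 3), y)), w), -1) = Pow(Add(2, w, Mul(Rational(-1, 3), y)), -1))
Mul(Function('O')(15, U), Function('J')(-8)) = Mul(Mul(3, Pow(Add(6, Mul(-1, 15), Mul(3, 50)), -1)), Add(-9, -8)) = Mul(Mul(3, Pow(Add(6, -15, 150), -1)), -17) = Mul(Mul(3, Pow(141, -1)), -17) = Mul(Mul(3, Rational(1, 141)), -17) = Mul(Rational(1, 47), -17) = Rational(-17, 47)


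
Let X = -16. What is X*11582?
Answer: -185312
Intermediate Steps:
X*11582 = -16*11582 = -185312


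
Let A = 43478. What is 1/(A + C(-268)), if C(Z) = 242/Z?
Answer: 134/5825931 ≈ 2.3001e-5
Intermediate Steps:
1/(A + C(-268)) = 1/(43478 + 242/(-268)) = 1/(43478 + 242*(-1/268)) = 1/(43478 - 121/134) = 1/(5825931/134) = 134/5825931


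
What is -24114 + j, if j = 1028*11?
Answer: -12806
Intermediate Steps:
j = 11308
-24114 + j = -24114 + 11308 = -12806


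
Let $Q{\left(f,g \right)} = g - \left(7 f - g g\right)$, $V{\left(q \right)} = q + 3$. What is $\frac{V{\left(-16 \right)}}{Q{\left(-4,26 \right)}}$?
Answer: $- \frac{13}{730} \approx -0.017808$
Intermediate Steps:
$V{\left(q \right)} = 3 + q$
$Q{\left(f,g \right)} = g + g^{2} - 7 f$ ($Q{\left(f,g \right)} = g - \left(- g^{2} + 7 f\right) = g + g^{2} - 7 f$)
$\frac{V{\left(-16 \right)}}{Q{\left(-4,26 \right)}} = \frac{3 - 16}{26 + 26^{2} - -28} = - \frac{13}{26 + 676 + 28} = - \frac{13}{730}$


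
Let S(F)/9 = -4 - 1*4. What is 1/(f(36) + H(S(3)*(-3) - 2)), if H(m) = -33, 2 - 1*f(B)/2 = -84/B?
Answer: -3/73 ≈ -0.041096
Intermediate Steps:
S(F) = -72 (S(F) = 9*(-4 - 1*4) = 9*(-4 - 4) = 9*(-8) = -72)
f(B) = 4 + 168/B (f(B) = 4 - (-168)/B = 4 + 168/B)
1/(f(36) + H(S(3)*(-3) - 2)) = 1/((4 + 168/36) - 33) = 1/((4 + 168*(1/36)) - 33) = 1/((4 + 14/3) - 33) = 1/(26/3 - 33) = 1/(-73/3) = -3/73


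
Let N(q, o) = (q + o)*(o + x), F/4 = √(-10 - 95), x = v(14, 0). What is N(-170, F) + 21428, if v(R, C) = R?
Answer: 17368 - 624*I*√105 ≈ 17368.0 - 6394.1*I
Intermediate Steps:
x = 14
F = 4*I*√105 (F = 4*√(-10 - 95) = 4*√(-105) = 4*(I*√105) = 4*I*√105 ≈ 40.988*I)
N(q, o) = (14 + o)*(o + q) (N(q, o) = (q + o)*(o + 14) = (o + q)*(14 + o) = (14 + o)*(o + q))
N(-170, F) + 21428 = ((4*I*√105)² + 14*(4*I*√105) + 14*(-170) + (4*I*√105)*(-170)) + 21428 = (-1680 + 56*I*√105 - 2380 - 680*I*√105) + 21428 = (-4060 - 624*I*√105) + 21428 = 17368 - 624*I*√105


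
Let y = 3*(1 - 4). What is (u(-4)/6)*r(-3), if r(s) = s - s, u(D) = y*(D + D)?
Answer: 0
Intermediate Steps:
y = -9 (y = 3*(-3) = -9)
u(D) = -18*D (u(D) = -9*(D + D) = -18*D)
r(s) = 0
(u(-4)/6)*r(-3) = (-18*(-4)/6)*0 = (72*(⅙))*0 = 12*0 = 0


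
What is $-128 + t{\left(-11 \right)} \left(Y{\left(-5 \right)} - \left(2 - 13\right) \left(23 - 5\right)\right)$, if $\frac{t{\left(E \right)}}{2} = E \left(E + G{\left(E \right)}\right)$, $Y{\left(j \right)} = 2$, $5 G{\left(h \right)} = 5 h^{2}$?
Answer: $-484128$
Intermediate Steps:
$G{\left(h \right)} = h^{2}$ ($G{\left(h \right)} = \frac{5 h^{2}}{5} = h^{2}$)
$t{\left(E \right)} = 2 E \left(E + E^{2}\right)$
$-128 + t{\left(-11 \right)} \left(Y{\left(-5 \right)} - \left(2 - 13\right) \left(23 - 5\right)\right) = -128 + 2 \left(-11\right)^{2} \left(1 - 11\right) \left(2 - \left(2 - 13\right) \left(23 - 5\right)\right) = -128 + 2 \cdot 121 \left(-10\right) \left(2 - \left(-11\right) 18\right) = -128 - 2420 \left(2 - -198\right) = -128 - 2420 \left(2 + 198\right) = -128 - 484000 = -484128$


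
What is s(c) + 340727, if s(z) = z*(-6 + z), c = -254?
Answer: 406767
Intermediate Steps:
s(c) + 340727 = -254*(-6 - 254) + 340727 = -254*(-260) + 340727 = 66040 + 340727 = 406767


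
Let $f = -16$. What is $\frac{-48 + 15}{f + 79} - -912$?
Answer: $\frac{19141}{21} \approx 911.48$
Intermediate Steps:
$\frac{-48 + 15}{f + 79} - -912 = \frac{-48 + 15}{-16 + 79} - -912 = - \frac{33}{63} + 912 = \left(-33\right) \frac{1}{63} + 912 = - \frac{11}{21} + 912 = \frac{19141}{21}$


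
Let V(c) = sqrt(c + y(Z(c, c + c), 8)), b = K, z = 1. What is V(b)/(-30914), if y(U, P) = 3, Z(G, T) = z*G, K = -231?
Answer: -I*sqrt(57)/15457 ≈ -0.00048844*I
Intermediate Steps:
b = -231
Z(G, T) = G (Z(G, T) = 1*G = G)
V(c) = sqrt(3 + c) (V(c) = sqrt(c + 3) = sqrt(3 + c))
V(b)/(-30914) = sqrt(3 - 231)/(-30914) = sqrt(-228)*(-1/30914) = (2*I*sqrt(57))*(-1/30914) = -I*sqrt(57)/15457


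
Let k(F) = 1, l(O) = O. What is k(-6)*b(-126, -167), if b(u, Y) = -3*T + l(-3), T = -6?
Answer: 15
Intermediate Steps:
b(u, Y) = 15 (b(u, Y) = -3*(-6) - 3 = 18 - 3 = 15)
k(-6)*b(-126, -167) = 1*15 = 15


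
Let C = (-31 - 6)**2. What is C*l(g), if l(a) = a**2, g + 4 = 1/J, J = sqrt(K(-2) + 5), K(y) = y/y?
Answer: 132793/6 - 5476*sqrt(6)/3 ≈ 17661.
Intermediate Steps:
K(y) = 1
J = sqrt(6) (J = sqrt(1 + 5) = sqrt(6) ≈ 2.4495)
g = -4 + sqrt(6)/6 (g = -4 + 1/(sqrt(6)) = -4 + sqrt(6)/6 ≈ -3.5918)
C = 1369 (C = (-37)**2 = 1369)
C*l(g) = 1369*(-4 + sqrt(6)/6)**2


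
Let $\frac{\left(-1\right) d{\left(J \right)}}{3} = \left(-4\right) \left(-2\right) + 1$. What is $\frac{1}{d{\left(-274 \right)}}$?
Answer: $- \frac{1}{27} \approx -0.037037$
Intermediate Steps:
$d{\left(J \right)} = -27$ ($d{\left(J \right)} = - 3 \left(\left(-4\right) \left(-2\right) + 1\right) = - 3 \left(8 + 1\right) = \left(-3\right) 9 = -27$)
$\frac{1}{d{\left(-274 \right)}} = \frac{1}{-27} = - \frac{1}{27}$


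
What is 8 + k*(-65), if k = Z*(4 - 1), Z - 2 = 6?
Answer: -1552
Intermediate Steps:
Z = 8 (Z = 2 + 6 = 8)
k = 24 (k = 8*(4 - 1) = 8*3 = 24)
8 + k*(-65) = 8 + 24*(-65) = 8 - 1560 = -1552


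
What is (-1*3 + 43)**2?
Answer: 1600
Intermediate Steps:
(-1*3 + 43)**2 = (-3 + 43)**2 = 40**2 = 1600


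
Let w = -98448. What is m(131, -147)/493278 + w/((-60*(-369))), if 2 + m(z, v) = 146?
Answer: -674431172/151682985 ≈ -4.4463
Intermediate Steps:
m(z, v) = 144 (m(z, v) = -2 + 146 = 144)
m(131, -147)/493278 + w/((-60*(-369))) = 144/493278 - 98448/((-60*(-369))) = 144*(1/493278) - 98448/22140 = 24/82213 - 98448*1/22140 = 24/82213 - 8204/1845 = -674431172/151682985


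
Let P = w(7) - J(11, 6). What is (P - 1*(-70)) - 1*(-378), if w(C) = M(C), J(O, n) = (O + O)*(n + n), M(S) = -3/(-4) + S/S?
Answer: 743/4 ≈ 185.75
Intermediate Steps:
M(S) = 7/4 (M(S) = -3*(-¼) + 1 = ¾ + 1 = 7/4)
J(O, n) = 4*O*n (J(O, n) = (2*O)*(2*n) = 4*O*n)
w(C) = 7/4
P = -1049/4 (P = 7/4 - 4*11*6 = 7/4 - 1*264 = 7/4 - 264 = -1049/4 ≈ -262.25)
(P - 1*(-70)) - 1*(-378) = (-1049/4 - 1*(-70)) - 1*(-378) = (-1049/4 + 70) + 378 = -769/4 + 378 = 743/4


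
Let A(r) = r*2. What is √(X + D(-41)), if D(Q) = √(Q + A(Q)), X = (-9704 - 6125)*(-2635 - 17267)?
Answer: √(315028758 + I*√123) ≈ 17749.0 + 0.e-4*I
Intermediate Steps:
A(r) = 2*r
X = 315028758 (X = -15829*(-19902) = 315028758)
D(Q) = √3*√Q (D(Q) = √(Q + 2*Q) = √(3*Q) = √3*√Q)
√(X + D(-41)) = √(315028758 + √3*√(-41)) = √(315028758 + √3*(I*√41)) = √(315028758 + I*√123)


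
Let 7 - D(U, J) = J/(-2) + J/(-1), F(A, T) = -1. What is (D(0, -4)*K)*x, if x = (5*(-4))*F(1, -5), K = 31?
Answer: 620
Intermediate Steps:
x = 20 (x = (5*(-4))*(-1) = -20*(-1) = 20)
D(U, J) = 7 + 3*J/2 (D(U, J) = 7 - (J/(-2) + J/(-1)) = 7 - (J*(-½) + J*(-1)) = 7 - (-J/2 - J) = 7 - (-3)*J/2 = 7 + 3*J/2)
(D(0, -4)*K)*x = ((7 + (3/2)*(-4))*31)*20 = ((7 - 6)*31)*20 = (1*31)*20 = 31*20 = 620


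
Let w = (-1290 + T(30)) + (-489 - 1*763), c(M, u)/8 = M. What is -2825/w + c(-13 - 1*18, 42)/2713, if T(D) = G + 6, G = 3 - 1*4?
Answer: 7035049/6882881 ≈ 1.0221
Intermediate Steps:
G = -1 (G = 3 - 4 = -1)
T(D) = 5 (T(D) = -1 + 6 = 5)
c(M, u) = 8*M
w = -2537 (w = (-1290 + 5) + (-489 - 1*763) = -1285 + (-489 - 763) = -1285 - 1252 = -2537)
-2825/w + c(-13 - 1*18, 42)/2713 = -2825/(-2537) + (8*(-13 - 1*18))/2713 = -2825*(-1/2537) + (8*(-13 - 18))*(1/2713) = 2825/2537 + (8*(-31))*(1/2713) = 2825/2537 - 248*1/2713 = 2825/2537 - 248/2713 = 7035049/6882881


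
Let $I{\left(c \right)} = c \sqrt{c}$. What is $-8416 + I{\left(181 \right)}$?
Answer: $-8416 + 181 \sqrt{181} \approx -5980.9$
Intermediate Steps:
$I{\left(c \right)} = c^{\frac{3}{2}}$
$-8416 + I{\left(181 \right)} = -8416 + 181^{\frac{3}{2}} = -8416 + 181 \sqrt{181}$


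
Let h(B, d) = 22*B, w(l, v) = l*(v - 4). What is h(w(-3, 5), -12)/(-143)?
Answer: 6/13 ≈ 0.46154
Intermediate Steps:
w(l, v) = l*(-4 + v)
h(w(-3, 5), -12)/(-143) = (22*(-3*(-4 + 5)))/(-143) = (22*(-3*1))*(-1/143) = (22*(-3))*(-1/143) = -66*(-1/143) = 6/13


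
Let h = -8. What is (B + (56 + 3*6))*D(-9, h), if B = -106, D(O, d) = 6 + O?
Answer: 96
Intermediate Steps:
(B + (56 + 3*6))*D(-9, h) = (-106 + (56 + 3*6))*(6 - 9) = (-106 + (56 + 18))*(-3) = (-106 + 74)*(-3) = -32*(-3) = 96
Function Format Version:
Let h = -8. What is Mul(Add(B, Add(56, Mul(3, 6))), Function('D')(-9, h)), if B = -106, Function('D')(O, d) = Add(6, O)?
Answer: 96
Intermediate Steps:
Mul(Add(B, Add(56, Mul(3, 6))), Function('D')(-9, h)) = Mul(Add(-106, Add(56, Mul(3, 6))), Add(6, -9)) = Mul(Add(-106, Add(56, 18)), -3) = Mul(Add(-106, 74), -3) = Mul(-32, -3) = 96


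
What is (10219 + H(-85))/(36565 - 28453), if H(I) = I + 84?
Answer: 131/104 ≈ 1.2596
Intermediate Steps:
H(I) = 84 + I
(10219 + H(-85))/(36565 - 28453) = (10219 + (84 - 85))/(36565 - 28453) = (10219 - 1)/8112 = 10218*(1/8112) = 131/104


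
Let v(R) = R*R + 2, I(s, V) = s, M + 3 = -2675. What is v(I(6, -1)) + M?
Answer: -2640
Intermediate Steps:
M = -2678 (M = -3 - 2675 = -2678)
v(R) = 2 + R² (v(R) = R² + 2 = 2 + R²)
v(I(6, -1)) + M = (2 + 6²) - 2678 = (2 + 36) - 2678 = 38 - 2678 = -2640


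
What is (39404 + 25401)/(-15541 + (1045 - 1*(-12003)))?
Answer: -64805/2493 ≈ -25.995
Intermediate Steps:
(39404 + 25401)/(-15541 + (1045 - 1*(-12003))) = 64805/(-15541 + (1045 + 12003)) = 64805/(-15541 + 13048) = 64805/(-2493) = 64805*(-1/2493) = -64805/2493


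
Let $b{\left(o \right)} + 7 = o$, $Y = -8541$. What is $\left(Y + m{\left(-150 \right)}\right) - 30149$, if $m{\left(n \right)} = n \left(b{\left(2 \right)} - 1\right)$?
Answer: $-37790$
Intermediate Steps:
$b{\left(o \right)} = -7 + o$
$m{\left(n \right)} = - 6 n$ ($m{\left(n \right)} = n \left(\left(-7 + 2\right) - 1\right) = n \left(-5 - 1\right) = n \left(-6\right) = - 6 n$)
$\left(Y + m{\left(-150 \right)}\right) - 30149 = \left(-8541 - -900\right) - 30149 = \left(-8541 + 900\right) - 30149 = -7641 - 30149 = -37790$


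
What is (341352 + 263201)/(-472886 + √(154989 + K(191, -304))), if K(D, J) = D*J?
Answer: -285884649958/223621072071 - 3022765*√3877/223621072071 ≈ -1.2793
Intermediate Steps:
(341352 + 263201)/(-472886 + √(154989 + K(191, -304))) = (341352 + 263201)/(-472886 + √(154989 + 191*(-304))) = 604553/(-472886 + √(154989 - 58064)) = 604553/(-472886 + √96925) = 604553/(-472886 + 5*√3877)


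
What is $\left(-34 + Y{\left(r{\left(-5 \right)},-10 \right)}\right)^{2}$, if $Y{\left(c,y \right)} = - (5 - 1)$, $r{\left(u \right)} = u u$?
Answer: $1444$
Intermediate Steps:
$r{\left(u \right)} = u^{2}$
$Y{\left(c,y \right)} = -4$ ($Y{\left(c,y \right)} = \left(-1\right) 4 = -4$)
$\left(-34 + Y{\left(r{\left(-5 \right)},-10 \right)}\right)^{2} = \left(-34 - 4\right)^{2} = \left(-38\right)^{2} = 1444$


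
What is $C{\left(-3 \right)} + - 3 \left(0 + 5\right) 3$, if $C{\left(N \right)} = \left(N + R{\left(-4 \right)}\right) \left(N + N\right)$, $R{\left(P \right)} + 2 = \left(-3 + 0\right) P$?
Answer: $-87$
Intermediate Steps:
$R{\left(P \right)} = -2 - 3 P$ ($R{\left(P \right)} = -2 + \left(-3 + 0\right) P = -2 - 3 P$)
$C{\left(N \right)} = 2 N \left(10 + N\right)$ ($C{\left(N \right)} = \left(N - -10\right) \left(N + N\right) = \left(N + \left(-2 + 12\right)\right) 2 N = \left(N + 10\right) 2 N = \left(10 + N\right) 2 N = 2 N \left(10 + N\right)$)
$C{\left(-3 \right)} + - 3 \left(0 + 5\right) 3 = 2 \left(-3\right) \left(10 - 3\right) + - 3 \left(0 + 5\right) 3 = 2 \left(-3\right) 7 + \left(-3\right) 5 \cdot 3 = -42 - 45 = -87$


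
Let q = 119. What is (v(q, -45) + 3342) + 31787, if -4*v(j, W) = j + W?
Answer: 70221/2 ≈ 35111.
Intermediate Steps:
v(j, W) = -W/4 - j/4 (v(j, W) = -(j + W)/4 = -(W + j)/4 = -W/4 - j/4)
(v(q, -45) + 3342) + 31787 = ((-¼*(-45) - ¼*119) + 3342) + 31787 = ((45/4 - 119/4) + 3342) + 31787 = (-37/2 + 3342) + 31787 = 6647/2 + 31787 = 70221/2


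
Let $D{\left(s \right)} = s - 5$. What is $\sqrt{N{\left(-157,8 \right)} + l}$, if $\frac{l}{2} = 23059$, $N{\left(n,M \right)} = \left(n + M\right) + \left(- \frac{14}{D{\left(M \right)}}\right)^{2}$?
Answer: $\frac{\sqrt{413917}}{3} \approx 214.45$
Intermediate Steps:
$D{\left(s \right)} = -5 + s$
$N{\left(n,M \right)} = M + n + \frac{196}{\left(-5 + M\right)^{2}}$ ($N{\left(n,M \right)} = \left(n + M\right) + \left(- \frac{14}{-5 + M}\right)^{2} = \left(M + n\right) + \frac{196}{\left(-5 + M\right)^{2}} = M + n + \frac{196}{\left(-5 + M\right)^{2}}$)
$l = 46118$ ($l = 2 \cdot 23059 = 46118$)
$\sqrt{N{\left(-157,8 \right)} + l} = \sqrt{\left(8 - 157 + \frac{196}{\left(-5 + 8\right)^{2}}\right) + 46118} = \sqrt{\left(8 - 157 + \frac{196}{9}\right) + 46118} = \sqrt{- \frac{1145}{9} + 46118} = \sqrt{\frac{413917}{9}} = \frac{\sqrt{413917}}{3}$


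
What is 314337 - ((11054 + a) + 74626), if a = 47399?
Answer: 181258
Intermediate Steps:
314337 - ((11054 + a) + 74626) = 314337 - ((11054 + 47399) + 74626) = 314337 - (58453 + 74626) = 314337 - 1*133079 = 314337 - 133079 = 181258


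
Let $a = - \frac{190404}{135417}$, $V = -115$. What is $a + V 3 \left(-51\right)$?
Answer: $\frac{794157237}{45139} \approx 17594.0$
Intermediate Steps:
$a = - \frac{63468}{45139}$ ($a = \left(-190404\right) \frac{1}{135417} = - \frac{63468}{45139} \approx -1.4061$)
$a + V 3 \left(-51\right) = - \frac{63468}{45139} - 115 \cdot 3 \left(-51\right) = - \frac{63468}{45139} - -17595 = - \frac{63468}{45139} + 17595 = \frac{794157237}{45139}$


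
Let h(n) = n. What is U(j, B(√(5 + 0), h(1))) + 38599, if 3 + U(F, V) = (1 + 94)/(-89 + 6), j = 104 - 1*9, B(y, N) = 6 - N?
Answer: 3203373/83 ≈ 38595.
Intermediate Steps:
j = 95 (j = 104 - 9 = 95)
U(F, V) = -344/83 (U(F, V) = -3 + (1 + 94)/(-89 + 6) = -3 + 95/(-83) = -3 + 95*(-1/83) = -3 - 95/83 = -344/83)
U(j, B(√(5 + 0), h(1))) + 38599 = -344/83 + 38599 = 3203373/83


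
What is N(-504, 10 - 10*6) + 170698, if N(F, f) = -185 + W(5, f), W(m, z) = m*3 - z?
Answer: 170578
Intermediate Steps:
W(m, z) = -z + 3*m (W(m, z) = 3*m - z = -z + 3*m)
N(F, f) = -170 - f (N(F, f) = -185 + (-f + 3*5) = -185 + (-f + 15) = -185 + (15 - f) = -170 - f)
N(-504, 10 - 10*6) + 170698 = (-170 - (10 - 10*6)) + 170698 = (-170 - (10 - 60)) + 170698 = (-170 - 1*(-50)) + 170698 = (-170 + 50) + 170698 = -120 + 170698 = 170578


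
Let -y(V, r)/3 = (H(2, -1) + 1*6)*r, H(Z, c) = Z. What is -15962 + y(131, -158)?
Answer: -12170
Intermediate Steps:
y(V, r) = -24*r (y(V, r) = -3*(2 + 1*6)*r = -3*(2 + 6)*r = -24*r)
-15962 + y(131, -158) = -15962 - 24*(-158) = -15962 + 3792 = -12170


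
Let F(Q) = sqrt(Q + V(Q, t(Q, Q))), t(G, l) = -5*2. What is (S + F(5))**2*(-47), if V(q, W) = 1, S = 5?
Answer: -1457 - 470*sqrt(6) ≈ -2608.3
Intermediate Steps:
t(G, l) = -10
F(Q) = sqrt(1 + Q) (F(Q) = sqrt(Q + 1) = sqrt(1 + Q))
(S + F(5))**2*(-47) = (5 + sqrt(1 + 5))**2*(-47) = (5 + sqrt(6))**2*(-47) = -47*(5 + sqrt(6))**2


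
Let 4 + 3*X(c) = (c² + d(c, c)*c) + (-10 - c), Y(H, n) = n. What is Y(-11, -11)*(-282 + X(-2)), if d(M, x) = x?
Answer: 9350/3 ≈ 3116.7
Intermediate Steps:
X(c) = -14/3 - c/3 + 2*c²/3 (X(c) = -4/3 + ((c² + c*c) + (-10 - c))/3 = -4/3 + ((c² + c²) + (-10 - c))/3 = -4/3 + (2*c² + (-10 - c))/3 = -4/3 + (-10 - c + 2*c²)/3 = -4/3 + (-10/3 - c/3 + 2*c²/3) = -14/3 - c/3 + 2*c²/3)
Y(-11, -11)*(-282 + X(-2)) = -11*(-282 + (-14/3 - ⅓*(-2) + (⅔)*(-2)²)) = -11*(-282 + (-14/3 + ⅔ + (⅔)*4)) = -11*(-282 + (-14/3 + ⅔ + 8/3)) = -11*(-282 - 4/3) = -11*(-850/3) = 9350/3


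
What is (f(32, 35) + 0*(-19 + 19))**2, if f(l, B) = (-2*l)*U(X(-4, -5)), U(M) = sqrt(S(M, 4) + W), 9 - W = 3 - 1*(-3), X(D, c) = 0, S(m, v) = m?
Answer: 12288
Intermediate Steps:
W = 3 (W = 9 - (3 - 1*(-3)) = 9 - (3 + 3) = 9 - 1*6 = 9 - 6 = 3)
U(M) = sqrt(3 + M) (U(M) = sqrt(M + 3) = sqrt(3 + M))
f(l, B) = -2*l*sqrt(3) (f(l, B) = (-2*l)*sqrt(3 + 0) = (-2*l)*sqrt(3) = -2*l*sqrt(3))
(f(32, 35) + 0*(-19 + 19))**2 = (-2*32*sqrt(3) + 0*(-19 + 19))**2 = (-64*sqrt(3) + 0*0)**2 = (-64*sqrt(3) + 0)**2 = (-64*sqrt(3))**2 = 12288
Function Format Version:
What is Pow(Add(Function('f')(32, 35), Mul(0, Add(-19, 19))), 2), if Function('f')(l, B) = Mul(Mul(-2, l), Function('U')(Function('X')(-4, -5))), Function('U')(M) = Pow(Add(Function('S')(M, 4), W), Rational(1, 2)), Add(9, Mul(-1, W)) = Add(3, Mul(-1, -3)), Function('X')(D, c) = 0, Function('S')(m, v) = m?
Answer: 12288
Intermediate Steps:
W = 3 (W = Add(9, Mul(-1, Add(3, Mul(-1, -3)))) = Add(9, Mul(-1, Add(3, 3))) = Add(9, Mul(-1, 6)) = Add(9, -6) = 3)
Function('U')(M) = Pow(Add(3, M), Rational(1, 2)) (Function('U')(M) = Pow(Add(M, 3), Rational(1, 2)) = Pow(Add(3, M), Rational(1, 2)))
Function('f')(l, B) = Mul(-2, l, Pow(3, Rational(1, 2))) (Function('f')(l, B) = Mul(Mul(-2, l), Pow(Add(3, 0), Rational(1, 2))) = Mul(Mul(-2, l), Pow(3, Rational(1, 2))) = Mul(-2, l, Pow(3, Rational(1, 2))))
Pow(Add(Function('f')(32, 35), Mul(0, Add(-19, 19))), 2) = Pow(Add(Mul(-2, 32, Pow(3, Rational(1, 2))), Mul(0, Add(-19, 19))), 2) = Pow(Add(Mul(-64, Pow(3, Rational(1, 2))), Mul(0, 0)), 2) = Pow(Add(Mul(-64, Pow(3, Rational(1, 2))), 0), 2) = Pow(Mul(-64, Pow(3, Rational(1, 2))), 2) = 12288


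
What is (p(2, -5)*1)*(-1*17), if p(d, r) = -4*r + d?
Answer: -374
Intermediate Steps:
p(d, r) = d - 4*r
(p(2, -5)*1)*(-1*17) = ((2 - 4*(-5))*1)*(-1*17) = ((2 + 20)*1)*(-17) = (22*1)*(-17) = 22*(-17) = -374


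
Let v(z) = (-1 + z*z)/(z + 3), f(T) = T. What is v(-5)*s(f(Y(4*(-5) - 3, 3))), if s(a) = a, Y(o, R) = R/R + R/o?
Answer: -240/23 ≈ -10.435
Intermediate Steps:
Y(o, R) = 1 + R/o
v(z) = (-1 + z²)/(3 + z)
v(-5)*s(f(Y(4*(-5) - 3, 3))) = ((-1 + (-5)²)/(3 - 5))*((3 + (4*(-5) - 3))/(4*(-5) - 3)) = ((-1 + 25)/(-2))*((3 + (-20 - 3))/(-20 - 3)) = (-½*24)*((3 - 23)/(-23)) = -(-12)*(-20)/23 = -12*20/23 = -240/23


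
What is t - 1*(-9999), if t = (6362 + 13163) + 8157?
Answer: 37681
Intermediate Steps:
t = 27682 (t = 19525 + 8157 = 27682)
t - 1*(-9999) = 27682 - 1*(-9999) = 27682 + 9999 = 37681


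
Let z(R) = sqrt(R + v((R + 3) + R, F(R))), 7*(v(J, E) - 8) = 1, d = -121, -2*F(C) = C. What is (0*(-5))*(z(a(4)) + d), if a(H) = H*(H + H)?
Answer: 0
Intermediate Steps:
F(C) = -C/2
v(J, E) = 57/7 (v(J, E) = 8 + (1/7)*1 = 8 + 1/7 = 57/7)
a(H) = 2*H**2 (a(H) = H*(2*H) = 2*H**2)
z(R) = sqrt(57/7 + R) (z(R) = sqrt(R + 57/7) = sqrt(57/7 + R))
(0*(-5))*(z(a(4)) + d) = (0*(-5))*(sqrt(399 + 49*(2*4**2))/7 - 121) = 0*(sqrt(399 + 49*(2*16))/7 - 121) = 0*(sqrt(399 + 49*32)/7 - 121) = 0*(sqrt(399 + 1568)/7 - 121) = 0*(sqrt(1967)/7 - 121) = 0*(-121 + sqrt(1967)/7) = 0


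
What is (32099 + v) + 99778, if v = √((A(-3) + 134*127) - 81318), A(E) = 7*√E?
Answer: 131877 + √(-64300 + 7*I*√3) ≈ 1.3188e+5 + 253.57*I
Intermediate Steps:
v = √(-64300 + 7*I*√3) (v = √((7*√(-3) + 134*127) - 81318) = √((7*(I*√3) + 17018) - 81318) = √((7*I*√3 + 17018) - 81318) = √((17018 + 7*I*√3) - 81318) = √(-64300 + 7*I*√3) ≈ 0.024 + 253.57*I)
(32099 + v) + 99778 = (32099 + √(-64300 + 7*I*√3)) + 99778 = 131877 + √(-64300 + 7*I*√3)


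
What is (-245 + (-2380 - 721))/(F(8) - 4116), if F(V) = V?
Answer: 1673/2054 ≈ 0.81451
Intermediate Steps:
(-245 + (-2380 - 721))/(F(8) - 4116) = (-245 + (-2380 - 721))/(8 - 4116) = (-245 - 3101)/(-4108) = -3346*(-1/4108) = 1673/2054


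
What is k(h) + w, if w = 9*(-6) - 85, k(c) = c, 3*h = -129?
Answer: -182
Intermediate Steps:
h = -43 (h = (⅓)*(-129) = -43)
w = -139 (w = -54 - 85 = -139)
k(h) + w = -43 - 139 = -182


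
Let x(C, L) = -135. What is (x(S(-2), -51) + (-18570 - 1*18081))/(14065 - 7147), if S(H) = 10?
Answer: -6131/1153 ≈ -5.3174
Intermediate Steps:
(x(S(-2), -51) + (-18570 - 1*18081))/(14065 - 7147) = (-135 + (-18570 - 1*18081))/(14065 - 7147) = (-135 + (-18570 - 18081))/6918 = (-135 - 36651)*(1/6918) = -36786*1/6918 = -6131/1153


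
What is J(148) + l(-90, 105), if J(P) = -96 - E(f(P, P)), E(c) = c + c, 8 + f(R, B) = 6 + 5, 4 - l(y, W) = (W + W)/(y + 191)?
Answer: -10108/101 ≈ -100.08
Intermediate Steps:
l(y, W) = 4 - 2*W/(191 + y) (l(y, W) = 4 - (W + W)/(y + 191) = 4 - 2*W/(191 + y))
f(R, B) = 3 (f(R, B) = -8 + (6 + 5) = -8 + 11 = 3)
E(c) = 2*c
J(P) = -102 (J(P) = -96 - 2*3 = -96 - 1*6 = -96 - 6 = -102)
J(148) + l(-90, 105) = -102 + 2*(382 - 1*105 + 2*(-90))/(191 - 90) = -102 + 2*(382 - 105 - 180)/101 = -102 + 2*(1/101)*97 = -102 + 194/101 = -10108/101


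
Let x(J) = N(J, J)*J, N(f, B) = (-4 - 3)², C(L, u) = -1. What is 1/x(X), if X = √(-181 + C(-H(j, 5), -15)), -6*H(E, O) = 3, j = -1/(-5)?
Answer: -I*√182/8918 ≈ -0.0015128*I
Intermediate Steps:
j = ⅕ (j = -1*(-⅕) = ⅕ ≈ 0.20000)
H(E, O) = -½ (H(E, O) = -⅙*3 = -½)
N(f, B) = 49 (N(f, B) = (-7)² = 49)
X = I*√182 (X = √(-181 - 1) = √(-182) = I*√182 ≈ 13.491*I)
x(J) = 49*J
1/x(X) = 1/(49*(I*√182)) = 1/(49*I*√182) = -I*√182/8918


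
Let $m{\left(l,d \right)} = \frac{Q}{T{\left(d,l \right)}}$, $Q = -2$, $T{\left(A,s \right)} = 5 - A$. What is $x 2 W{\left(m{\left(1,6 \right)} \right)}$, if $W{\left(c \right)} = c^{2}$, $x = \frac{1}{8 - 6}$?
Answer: $4$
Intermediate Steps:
$x = \frac{1}{2} \approx 0.5$
$m{\left(l,d \right)} = - \frac{2}{5 - d}$
$x 2 W{\left(m{\left(1,6 \right)} \right)} = \frac{1}{2} \cdot 2 \left(\frac{2}{-5 + 6}\right)^{2} = 1 \left(\frac{2}{1}\right)^{2} = 1 \left(2 \cdot 1\right)^{2} = 1 \cdot 2^{2} = 1 \cdot 4 = 4$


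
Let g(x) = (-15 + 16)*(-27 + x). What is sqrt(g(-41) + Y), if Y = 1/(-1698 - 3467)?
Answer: I*sqrt(1814056465)/5165 ≈ 8.2462*I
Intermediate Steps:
g(x) = -27 + x (g(x) = 1*(-27 + x) = -27 + x)
Y = -1/5165 (Y = 1/(-5165) = -1/5165 ≈ -0.00019361)
sqrt(g(-41) + Y) = sqrt((-27 - 41) - 1/5165) = sqrt(-68 - 1/5165) = sqrt(-351221/5165) = I*sqrt(1814056465)/5165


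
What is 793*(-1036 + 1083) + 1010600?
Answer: 1047871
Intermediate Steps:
793*(-1036 + 1083) + 1010600 = 793*47 + 1010600 = 37271 + 1010600 = 1047871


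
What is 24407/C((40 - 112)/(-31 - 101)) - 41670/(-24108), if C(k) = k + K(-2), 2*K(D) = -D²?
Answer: -539314733/32144 ≈ -16778.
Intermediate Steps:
K(D) = -D²/2 (K(D) = (-D²)/2 = -D²/2)
C(k) = -2 + k (C(k) = k - ½*(-2)² = k - ½*4 = k - 2 = -2 + k)
24407/C((40 - 112)/(-31 - 101)) - 41670/(-24108) = 24407/(-2 + (40 - 112)/(-31 - 101)) - 41670/(-24108) = 24407/(-2 - 72/(-132)) - 41670*(-1/24108) = 24407/(-2 - 72*(-1/132)) + 6945/4018 = 24407/(-2 + 6/11) + 6945/4018 = 24407/(-16/11) + 6945/4018 = 24407*(-11/16) + 6945/4018 = -268477/16 + 6945/4018 = -539314733/32144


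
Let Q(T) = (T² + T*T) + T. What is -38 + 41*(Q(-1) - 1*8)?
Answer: -325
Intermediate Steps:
Q(T) = T + 2*T² (Q(T) = (T² + T²) + T = 2*T² + T = T + 2*T²)
-38 + 41*(Q(-1) - 1*8) = -38 + 41*(-(1 + 2*(-1)) - 1*8) = -38 + 41*(-(1 - 2) - 8) = -38 + 41*(-1*(-1) - 8) = -38 + 41*(1 - 8) = -38 + 41*(-7) = -38 - 287 = -325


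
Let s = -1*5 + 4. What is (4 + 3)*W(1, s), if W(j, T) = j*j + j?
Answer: 14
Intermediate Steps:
s = -1 (s = -5 + 4 = -1)
W(j, T) = j + j² (W(j, T) = j² + j = j + j²)
(4 + 3)*W(1, s) = (4 + 3)*(1*(1 + 1)) = 7*(1*2) = 7*2 = 14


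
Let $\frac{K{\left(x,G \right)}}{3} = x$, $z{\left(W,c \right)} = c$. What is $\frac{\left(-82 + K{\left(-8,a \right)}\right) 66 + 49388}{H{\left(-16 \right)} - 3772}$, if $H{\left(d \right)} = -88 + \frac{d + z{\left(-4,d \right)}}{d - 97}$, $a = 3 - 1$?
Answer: $- \frac{1197574}{109037} \approx -10.983$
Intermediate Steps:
$a = 2$
$K{\left(x,G \right)} = 3 x$
$H{\left(d \right)} = -88 + \frac{2 d}{-97 + d}$ ($H{\left(d \right)} = -88 + \frac{d + d}{d - 97} = -88 + \frac{2 d}{-97 + d}$)
$\frac{\left(-82 + K{\left(-8,a \right)}\right) 66 + 49388}{H{\left(-16 \right)} - 3772} = \frac{\left(-82 + 3 \left(-8\right)\right) 66 + 49388}{\frac{2 \left(4268 - -688\right)}{-97 - 16} - 3772} = \frac{\left(-82 - 24\right) 66 + 49388}{\frac{2 \left(4268 + 688\right)}{-113} - 3772} = \frac{\left(-106\right) 66 + 49388}{2 \left(- \frac{1}{113}\right) 4956 - 3772} = \frac{-6996 + 49388}{- \frac{9912}{113} - 3772} = \frac{42392}{- \frac{436148}{113}} = 42392 \left(- \frac{113}{436148}\right) = - \frac{1197574}{109037}$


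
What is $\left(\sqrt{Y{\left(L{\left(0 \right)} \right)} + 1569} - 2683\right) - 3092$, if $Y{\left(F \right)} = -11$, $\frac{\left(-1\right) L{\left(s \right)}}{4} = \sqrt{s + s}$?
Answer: $-5775 + \sqrt{1558} \approx -5735.5$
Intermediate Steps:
$L{\left(s \right)} = - 4 \sqrt{2} \sqrt{s}$ ($L{\left(s \right)} = - 4 \sqrt{s + s} = - 4 \sqrt{2 s} = - 4 \sqrt{2} \sqrt{s}$)
$\left(\sqrt{Y{\left(L{\left(0 \right)} \right)} + 1569} - 2683\right) - 3092 = \left(\sqrt{-11 + 1569} - 2683\right) - 3092 = \left(\sqrt{1558} - 2683\right) - 3092 = \left(-2683 + \sqrt{1558}\right) - 3092 = -5775 + \sqrt{1558}$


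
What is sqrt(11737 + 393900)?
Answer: sqrt(405637) ≈ 636.90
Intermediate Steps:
sqrt(11737 + 393900) = sqrt(405637)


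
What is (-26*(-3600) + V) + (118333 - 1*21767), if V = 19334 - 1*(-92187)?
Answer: 301687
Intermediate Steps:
V = 111521 (V = 19334 + 92187 = 111521)
(-26*(-3600) + V) + (118333 - 1*21767) = (-26*(-3600) + 111521) + (118333 - 1*21767) = (93600 + 111521) + (118333 - 21767) = 205121 + 96566 = 301687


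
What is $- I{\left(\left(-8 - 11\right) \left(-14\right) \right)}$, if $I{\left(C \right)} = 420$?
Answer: $-420$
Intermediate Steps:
$- I{\left(\left(-8 - 11\right) \left(-14\right) \right)} = \left(-1\right) 420 = -420$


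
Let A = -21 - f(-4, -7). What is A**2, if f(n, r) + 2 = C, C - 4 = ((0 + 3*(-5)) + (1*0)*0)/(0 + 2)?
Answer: 961/4 ≈ 240.25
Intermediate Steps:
C = -7/2 (C = 4 + ((0 + 3*(-5)) + (1*0)*0)/(0 + 2) = 4 + ((0 - 15) + 0*0)/2 = 4 + (-15 + 0)*(1/2) = 4 - 15*1/2 = 4 - 15/2 = -7/2 ≈ -3.5000)
f(n, r) = -11/2 (f(n, r) = -2 - 7/2 = -11/2)
A = -31/2 (A = -21 - 1*(-11/2) = -21 + 11/2 = -31/2 ≈ -15.500)
A**2 = (-31/2)**2 = 961/4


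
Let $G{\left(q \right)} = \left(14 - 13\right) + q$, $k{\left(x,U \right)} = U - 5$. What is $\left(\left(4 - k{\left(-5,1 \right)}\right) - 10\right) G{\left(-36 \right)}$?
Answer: $70$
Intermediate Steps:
$k{\left(x,U \right)} = -5 + U$ ($k{\left(x,U \right)} = U - 5 = -5 + U$)
$G{\left(q \right)} = 1 + q$
$\left(\left(4 - k{\left(-5,1 \right)}\right) - 10\right) G{\left(-36 \right)} = \left(\left(4 - \left(-5 + 1\right)\right) - 10\right) \left(1 - 36\right) = \left(\left(4 - -4\right) - 10\right) \left(-35\right) = \left(\left(4 + 4\right) - 10\right) \left(-35\right) = \left(8 - 10\right) \left(-35\right) = \left(-2\right) \left(-35\right) = 70$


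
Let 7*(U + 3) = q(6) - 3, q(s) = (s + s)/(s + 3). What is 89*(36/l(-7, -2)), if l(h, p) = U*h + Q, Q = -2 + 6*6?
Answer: 4806/85 ≈ 56.541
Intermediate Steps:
q(s) = 2*s/(3 + s) (q(s) = (2*s)/(3 + s) = 2*s/(3 + s))
U = -68/21 (U = -3 + (2*6/(3 + 6) - 3)/7 = -3 + (2*6/9 - 3)/7 = -3 + (2*6*(⅑) - 3)/7 = -3 + (4/3 - 3)/7 = -3 + (⅐)*(-5/3) = -3 - 5/21 = -68/21 ≈ -3.2381)
Q = 34 (Q = -2 + 36 = 34)
l(h, p) = 34 - 68*h/21 (l(h, p) = -68*h/21 + 34 = 34 - 68*h/21)
89*(36/l(-7, -2)) = 89*(36/(34 - 68/21*(-7))) = 89*(36/(34 + 68/3)) = 89*(36/(170/3)) = 89*(36*(3/170)) = 89*(54/85) = 4806/85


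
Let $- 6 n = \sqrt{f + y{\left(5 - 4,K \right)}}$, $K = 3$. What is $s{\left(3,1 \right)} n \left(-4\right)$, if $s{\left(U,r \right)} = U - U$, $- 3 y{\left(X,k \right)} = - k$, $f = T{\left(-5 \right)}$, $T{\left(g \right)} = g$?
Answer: $0$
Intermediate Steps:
$f = -5$
$y{\left(X,k \right)} = \frac{k}{3}$ ($y{\left(X,k \right)} = - \frac{\left(-1\right) k}{3} = \frac{k}{3}$)
$s{\left(U,r \right)} = 0$
$n = - \frac{i}{3}$ ($n = - \frac{\sqrt{-5 + \frac{1}{3} \cdot 3}}{6} = - \frac{\sqrt{-5 + 1}}{6} = - \frac{\sqrt{-4}}{6} = - \frac{2 i}{6} = - \frac{i}{3} \approx - 0.33333 i$)
$s{\left(3,1 \right)} n \left(-4\right) = 0 \left(- \frac{i}{3}\right) \left(-4\right) = 0 \left(-4\right) = 0$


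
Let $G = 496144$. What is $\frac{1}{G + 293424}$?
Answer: $\frac{1}{789568} \approx 1.2665 \cdot 10^{-6}$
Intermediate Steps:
$\frac{1}{G + 293424} = \frac{1}{496144 + 293424} = \frac{1}{789568}$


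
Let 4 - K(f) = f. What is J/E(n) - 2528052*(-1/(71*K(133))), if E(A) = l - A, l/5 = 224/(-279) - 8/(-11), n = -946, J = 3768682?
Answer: 16432846324049/4430077021 ≈ 3709.4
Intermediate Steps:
l = -1160/3069 (l = 5*(224/(-279) - 8/(-11)) = 5*(224*(-1/279) - 8*(-1/11)) = 5*(-224/279 + 8/11) = 5*(-232/3069) = -1160/3069 ≈ -0.37797)
K(f) = 4 - f
E(A) = -1160/3069 - A
J/E(n) - 2528052*(-1/(71*K(133))) = 3768682/(-1160/3069 - 1*(-946)) - 2528052*(-1/(71*(4 - 1*133))) = 3768682/(-1160/3069 + 946) - 2528052*(-1/(71*(4 - 133))) = 3768682/(2902114/3069) - 2528052/((-71*(-129))) = 3768682*(3069/2902114) - 2528052/9159 = 5783042529/1451057 - 2528052*1/9159 = 5783042529/1451057 - 842684/3053 = 16432846324049/4430077021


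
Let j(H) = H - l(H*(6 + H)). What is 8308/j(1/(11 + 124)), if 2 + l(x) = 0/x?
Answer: 1121580/271 ≈ 4138.7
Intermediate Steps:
l(x) = -2 (l(x) = -2 + 0/x = -2 + 0 = -2)
j(H) = 2 + H (j(H) = H - 1*(-2) = H + 2 = 2 + H)
8308/j(1/(11 + 124)) = 8308/(2 + 1/(11 + 124)) = 8308/(2 + 1/135) = 8308/(271/135) = 8308*(135/271) = 1121580/271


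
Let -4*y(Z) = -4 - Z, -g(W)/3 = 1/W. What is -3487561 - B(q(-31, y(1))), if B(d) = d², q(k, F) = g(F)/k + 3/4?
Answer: -1340618711569/384400 ≈ -3.4876e+6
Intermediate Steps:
g(W) = -3/W
y(Z) = 1 + Z/4 (y(Z) = -(-4 - Z)/4 = 1 + Z/4)
q(k, F) = ¾ - 3/(F*k) (q(k, F) = (-3/F)/k + 3/4 = -3/(F*k) + 3*(¼) = -3/(F*k) + ¾ = ¾ - 3/(F*k))
-3487561 - B(q(-31, y(1))) = -3487561 - (¾ - 3/((1 + (¼)*1)*(-31)))² = -3487561 - (¾ - 3*(-1/31)/(1 + ¼))² = -3487561 - (¾ - 3*(-1/31)/5/4)² = -3487561 - (¾ - 3*⅘*(-1/31))² = -3487561 - (¾ + 12/155)² = -3487561 - (513/620)² = -3487561 - 1*263169/384400 = -3487561 - 263169/384400 = -1340618711569/384400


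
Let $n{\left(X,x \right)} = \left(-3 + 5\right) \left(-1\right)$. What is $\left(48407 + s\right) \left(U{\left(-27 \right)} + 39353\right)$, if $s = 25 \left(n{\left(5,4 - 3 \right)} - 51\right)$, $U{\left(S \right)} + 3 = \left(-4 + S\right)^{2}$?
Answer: $1897922502$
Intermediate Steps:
$U{\left(S \right)} = -3 + \left(-4 + S\right)^{2}$
$n{\left(X,x \right)} = -2$ ($n{\left(X,x \right)} = 2 \left(-1\right) = -2$)
$s = -1325$ ($s = 25 \left(-2 - 51\right) = 25 \left(-53\right) = -1325$)
$\left(48407 + s\right) \left(U{\left(-27 \right)} + 39353\right) = \left(48407 - 1325\right) \left(\left(-3 + \left(-4 - 27\right)^{2}\right) + 39353\right) = 47082 \left(\left(-3 + \left(-31\right)^{2}\right) + 39353\right) = 47082 \left(\left(-3 + 961\right) + 39353\right) = 47082 \left(958 + 39353\right) = 47082 \cdot 40311 = 1897922502$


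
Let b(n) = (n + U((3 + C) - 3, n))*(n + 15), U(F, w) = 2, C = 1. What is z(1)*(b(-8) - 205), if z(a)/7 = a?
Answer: -1729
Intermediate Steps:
b(n) = (2 + n)*(15 + n) (b(n) = (n + 2)*(n + 15) = (2 + n)*(15 + n))
z(a) = 7*a
z(1)*(b(-8) - 205) = (7*1)*((30 + (-8)**2 + 17*(-8)) - 205) = 7*((30 + 64 - 136) - 205) = 7*(-42 - 205) = 7*(-247) = -1729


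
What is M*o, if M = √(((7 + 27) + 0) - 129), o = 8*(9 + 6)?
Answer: 120*I*√95 ≈ 1169.6*I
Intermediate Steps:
o = 120 (o = 8*15 = 120)
M = I*√95 (M = √((34 + 0) - 129) = √(34 - 129) = √(-95) = I*√95 ≈ 9.7468*I)
M*o = (I*√95)*120 = 120*I*√95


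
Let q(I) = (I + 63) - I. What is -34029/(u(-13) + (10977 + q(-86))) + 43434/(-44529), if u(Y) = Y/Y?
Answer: -664944045/163881563 ≈ -4.0575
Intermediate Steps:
q(I) = 63 (q(I) = (63 + I) - I = 63)
u(Y) = 1
-34029/(u(-13) + (10977 + q(-86))) + 43434/(-44529) = -34029/(1 + (10977 + 63)) + 43434/(-44529) = -34029/(1 + 11040) + 43434*(-1/44529) = -34029/11041 - 14478/14843 = -664944045/163881563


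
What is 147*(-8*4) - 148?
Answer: -4852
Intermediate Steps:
147*(-8*4) - 148 = 147*(-32) - 148 = -4704 - 148 = -4852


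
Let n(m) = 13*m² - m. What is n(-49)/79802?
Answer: 15631/39901 ≈ 0.39174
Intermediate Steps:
n(m) = -m + 13*m²
n(-49)/79802 = -49*(-1 + 13*(-49))/79802 = -49*(-1 - 637)*(1/79802) = -49*(-638)*(1/79802) = 31262*(1/79802) = 15631/39901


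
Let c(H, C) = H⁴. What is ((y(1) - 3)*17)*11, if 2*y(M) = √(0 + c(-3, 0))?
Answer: 561/2 ≈ 280.50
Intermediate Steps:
y(M) = 9/2 (y(M) = √(0 + (-3)⁴)/2 = √(0 + 81)/2 = √81/2 = (½)*9 = 9/2)
((y(1) - 3)*17)*11 = ((9/2 - 3)*17)*11 = ((3/2)*17)*11 = (51/2)*11 = 561/2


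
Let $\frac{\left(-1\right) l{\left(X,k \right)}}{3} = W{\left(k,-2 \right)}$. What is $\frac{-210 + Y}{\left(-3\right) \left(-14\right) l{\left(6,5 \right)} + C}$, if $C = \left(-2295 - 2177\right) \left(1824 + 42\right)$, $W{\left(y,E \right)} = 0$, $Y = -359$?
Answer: $\frac{569}{8344752} \approx 6.8187 \cdot 10^{-5}$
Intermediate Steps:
$l{\left(X,k \right)} = 0$ ($l{\left(X,k \right)} = \left(-3\right) 0 = 0$)
$C = -8344752$ ($C = \left(-4472\right) 1866 = -8344752$)
$\frac{-210 + Y}{\left(-3\right) \left(-14\right) l{\left(6,5 \right)} + C} = \frac{-210 - 359}{\left(-3\right) \left(-14\right) 0 - 8344752} = - \frac{569}{42 \cdot 0 - 8344752} = - \frac{569}{0 - 8344752} = - \frac{569}{-8344752} = \left(-569\right) \left(- \frac{1}{8344752}\right) = \frac{569}{8344752}$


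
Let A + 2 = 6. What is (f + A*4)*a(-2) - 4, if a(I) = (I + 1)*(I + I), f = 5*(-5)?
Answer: -40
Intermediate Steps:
A = 4 (A = -2 + 6 = 4)
f = -25
a(I) = 2*I*(1 + I) (a(I) = (1 + I)*(2*I) = 2*I*(1 + I))
(f + A*4)*a(-2) - 4 = (-25 + 4*4)*(2*(-2)*(1 - 2)) - 4 = (-25 + 16)*(2*(-2)*(-1)) - 4 = -9*4 - 4 = -36 - 4 = -40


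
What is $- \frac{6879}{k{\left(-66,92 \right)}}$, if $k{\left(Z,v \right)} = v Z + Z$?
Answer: $\frac{2293}{2046} \approx 1.1207$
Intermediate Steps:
$k{\left(Z,v \right)} = Z + Z v$ ($k{\left(Z,v \right)} = Z v + Z = Z + Z v$)
$- \frac{6879}{k{\left(-66,92 \right)}} = - \frac{6879}{\left(-66\right) \left(1 + 92\right)} = - \frac{6879}{\left(-66\right) 93} = - \frac{6879}{-6138} = \left(-6879\right) \left(- \frac{1}{6138}\right) = \frac{2293}{2046}$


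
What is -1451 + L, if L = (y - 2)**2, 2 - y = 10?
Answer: -1351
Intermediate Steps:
y = -8 (y = 2 - 1*10 = 2 - 10 = -8)
L = 100 (L = (-8 - 2)**2 = (-10)**2 = 100)
-1451 + L = -1451 + 100 = -1351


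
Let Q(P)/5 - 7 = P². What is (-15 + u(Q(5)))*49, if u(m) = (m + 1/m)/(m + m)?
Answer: -36377551/51200 ≈ -710.50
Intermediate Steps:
Q(P) = 35 + 5*P²
u(m) = (m + 1/m)/(2*m) (u(m) = (m + 1/m)/((2*m)) = (m + 1/m)*(1/(2*m)) = (m + 1/m)/(2*m))
(-15 + u(Q(5)))*49 = (-15 + (1 + (35 + 5*5²)²)/(2*(35 + 5*5²)²))*49 = (-15 + (1 + (35 + 5*25)²)/(2*(35 + 5*25)²))*49 = (-15 + (1 + (35 + 125)²)/(2*(35 + 125)²))*49 = (-15 + (½)*(1 + 160²)/160²)*49 = (-15 + (½)*(1/25600)*(1 + 25600))*49 = (-15 + (½)*(1/25600)*25601)*49 = (-15 + 25601/51200)*49 = -742399/51200*49 = -36377551/51200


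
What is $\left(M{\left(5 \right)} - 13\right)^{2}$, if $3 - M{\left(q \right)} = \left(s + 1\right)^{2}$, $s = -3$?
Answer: $196$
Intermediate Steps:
$M{\left(q \right)} = -1$ ($M{\left(q \right)} = 3 - \left(-3 + 1\right)^{2} = 3 - \left(-2\right)^{2} = 3 - 4 = -1$)
$\left(M{\left(5 \right)} - 13\right)^{2} = \left(-1 - 13\right)^{2} = \left(-14\right)^{2} = 196$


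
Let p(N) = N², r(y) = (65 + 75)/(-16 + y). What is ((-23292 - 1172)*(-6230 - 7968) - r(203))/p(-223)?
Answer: 64952555924/9299323 ≈ 6984.7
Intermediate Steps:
r(y) = 140/(-16 + y)
((-23292 - 1172)*(-6230 - 7968) - r(203))/p(-223) = ((-23292 - 1172)*(-6230 - 7968) - 140/(-16 + 203))/((-223)²) = (-24464*(-14198) - 140/187)/49729 = (347339872 - 140/187)*(1/49729) = (64952555924/187)*(1/49729) = 64952555924/9299323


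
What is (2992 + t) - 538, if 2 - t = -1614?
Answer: 4070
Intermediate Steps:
t = 1616 (t = 2 - 1*(-1614) = 2 + 1614 = 1616)
(2992 + t) - 538 = (2992 + 1616) - 538 = 4608 - 538 = 4070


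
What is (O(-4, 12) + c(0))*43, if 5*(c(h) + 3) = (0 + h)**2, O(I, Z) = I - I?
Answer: -129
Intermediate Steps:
O(I, Z) = 0
c(h) = -3 + h**2/5 (c(h) = -3 + (0 + h)**2/5 = -3 + h**2/5)
(O(-4, 12) + c(0))*43 = (0 + (-3 + (1/5)*0**2))*43 = (0 + (-3 + (1/5)*0))*43 = (0 + (-3 + 0))*43 = (0 - 3)*43 = -3*43 = -129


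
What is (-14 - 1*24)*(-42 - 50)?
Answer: 3496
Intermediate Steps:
(-14 - 1*24)*(-42 - 50) = (-14 - 24)*(-92) = -38*(-92) = 3496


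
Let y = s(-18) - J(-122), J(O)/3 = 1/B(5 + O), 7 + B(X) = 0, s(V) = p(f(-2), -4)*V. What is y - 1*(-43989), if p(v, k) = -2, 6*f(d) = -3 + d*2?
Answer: 308178/7 ≈ 44025.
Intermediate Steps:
f(d) = -½ + d/3 (f(d) = (-3 + d*2)/6 = (-3 + 2*d)/6 = -½ + d/3)
s(V) = -2*V
B(X) = -7 (B(X) = -7 + 0 = -7)
J(O) = -3/7 (J(O) = 3/(-7) = 3*(-⅐) = -3/7)
y = 255/7 (y = -2*(-18) - 1*(-3/7) = 36 + 3/7 = 255/7 ≈ 36.429)
y - 1*(-43989) = 255/7 - 1*(-43989) = 255/7 + 43989 = 308178/7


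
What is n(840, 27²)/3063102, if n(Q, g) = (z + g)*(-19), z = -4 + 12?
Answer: -14003/3063102 ≈ -0.0045715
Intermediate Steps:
z = 8
n(Q, g) = -152 - 19*g (n(Q, g) = (8 + g)*(-19) = -152 - 19*g)
n(840, 27²)/3063102 = (-152 - 19*27²)/3063102 = (-152 - 19*729)*(1/3063102) = (-152 - 13851)*(1/3063102) = -14003*1/3063102 = -14003/3063102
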